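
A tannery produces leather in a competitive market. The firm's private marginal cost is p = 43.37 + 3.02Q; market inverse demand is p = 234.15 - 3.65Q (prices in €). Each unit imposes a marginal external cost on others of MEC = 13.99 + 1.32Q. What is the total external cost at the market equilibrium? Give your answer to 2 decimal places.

€940.11

Market equilibrium (private): 43.37 + 3.02Q = 234.15 - 3.65Q → Q_m = 28.6027.
Total external cost = ∫₀^{Q_m} (13.99 + 1.32Q) dQ = 13.99×28.6027 + ½×1.32×28.6027² = 940.1073.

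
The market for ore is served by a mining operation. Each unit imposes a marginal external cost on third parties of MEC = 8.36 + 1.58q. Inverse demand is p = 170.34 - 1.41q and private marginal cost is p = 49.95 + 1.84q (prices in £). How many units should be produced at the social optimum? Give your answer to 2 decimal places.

q* = 23.19

Social marginal cost = private MC + MEC = 58.31 + 3.42q.
Set SMC = demand: 58.31 + 3.42q = 170.34 - 1.41q → q* = 23.1946.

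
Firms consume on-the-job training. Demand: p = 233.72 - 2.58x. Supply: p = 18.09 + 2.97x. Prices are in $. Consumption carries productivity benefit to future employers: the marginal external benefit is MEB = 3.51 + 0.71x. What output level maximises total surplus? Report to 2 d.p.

Social marginal benefit = demand + MEB = 237.23 - 1.87x.
Set SMB = MC: 237.23 - 1.87x = 18.09 + 2.97x → x* = 45.2769.

x* = 45.28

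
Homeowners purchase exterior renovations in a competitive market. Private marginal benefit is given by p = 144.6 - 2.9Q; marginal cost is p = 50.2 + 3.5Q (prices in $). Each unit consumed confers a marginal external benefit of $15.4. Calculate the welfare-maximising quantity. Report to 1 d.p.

Social marginal benefit = demand + MEB = 160.0 - 2.9Q.
Set SMB = MC: 160.0 - 2.9Q = 50.2 + 3.5Q → Q* = 17.1563.

Q* = 17.2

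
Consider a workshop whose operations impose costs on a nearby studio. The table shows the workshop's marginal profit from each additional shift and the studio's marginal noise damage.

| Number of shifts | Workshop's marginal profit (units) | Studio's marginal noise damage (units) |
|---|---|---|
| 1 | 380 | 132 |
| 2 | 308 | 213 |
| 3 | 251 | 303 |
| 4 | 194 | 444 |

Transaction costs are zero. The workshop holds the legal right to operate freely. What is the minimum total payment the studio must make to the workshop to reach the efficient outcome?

Left alone the workshop would choose level 4 (marginal profit stays positive).
Efficient level: k* = 2 (marginal profit ≥ marginal noise damage through 2).
The studio must at least cover the workshop's forgone profit from cutting 4→2: 251 + 194 = 445.

445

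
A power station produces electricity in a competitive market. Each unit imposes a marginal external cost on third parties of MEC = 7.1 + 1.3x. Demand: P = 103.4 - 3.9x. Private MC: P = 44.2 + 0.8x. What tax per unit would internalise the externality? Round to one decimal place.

Social marginal cost = private MC + MEC = 51.3 + 2.1x.
Set SMC = demand: 51.3 + 2.1x = 103.4 - 3.9x → x* = 8.6833.
The Pigouvian tax equals MEC at x*: 7.1 + 1.3×8.6833 = 18.3883.

tax = 18.4 per unit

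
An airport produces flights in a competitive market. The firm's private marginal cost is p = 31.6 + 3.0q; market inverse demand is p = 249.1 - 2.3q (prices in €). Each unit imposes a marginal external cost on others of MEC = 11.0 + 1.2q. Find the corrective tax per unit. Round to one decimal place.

Social marginal cost = private MC + MEC = 42.6 + 4.2q.
Set SMC = demand: 42.6 + 4.2q = 249.1 - 2.3q → q* = 31.7692.
The Pigouvian tax equals MEC at q*: 11.0 + 1.2×31.7692 = 49.1230.

tax = €49.1 per unit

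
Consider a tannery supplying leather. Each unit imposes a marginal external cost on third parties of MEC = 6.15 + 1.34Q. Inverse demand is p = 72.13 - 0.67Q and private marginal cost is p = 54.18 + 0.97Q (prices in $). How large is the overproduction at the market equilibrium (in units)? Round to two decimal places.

Market equilibrium (private): 54.18 + 0.97Q = 72.13 - 0.67Q → Q_m = 10.9451.
Social marginal cost = private MC + MEC = 60.33 + 2.31Q.
Set SMC = demand: 60.33 + 2.31Q = 72.13 - 0.67Q → Q* = 3.9597.
Gap = |10.9451 − 3.9597| = 6.9854.

6.99 units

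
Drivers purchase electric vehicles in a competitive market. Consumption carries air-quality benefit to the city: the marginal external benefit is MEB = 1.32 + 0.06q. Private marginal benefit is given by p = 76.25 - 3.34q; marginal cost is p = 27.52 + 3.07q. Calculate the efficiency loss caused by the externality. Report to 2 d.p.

DWL = 0.25

Market equilibrium (private): 27.52 + 3.07q = 76.25 - 3.34q → q_m = 7.6022.
Social marginal benefit = demand + MEB = 77.57 - 3.28q.
Set SMB = MC: 77.57 - 3.28q = 27.52 + 3.07q → q* = 7.8819.
The loss is the area between SMB and MC from q* to q_m; with linear curves that's a triangle of height MEB(q_m).
DWL = ½ × 0.2797 × 1.7761 = 0.2484.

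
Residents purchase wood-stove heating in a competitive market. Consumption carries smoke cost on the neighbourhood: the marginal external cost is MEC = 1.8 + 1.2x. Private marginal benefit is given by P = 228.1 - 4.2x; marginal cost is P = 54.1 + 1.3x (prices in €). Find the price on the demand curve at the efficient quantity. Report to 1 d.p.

Social marginal benefit = demand − MEC = 226.3 - 5.4x.
Set SMB = MC: 226.3 - 5.4x = 54.1 + 1.3x → x* = 25.7015.
Consumer price on the demand curve at x*: 228.1 − 4.2×25.7015 = 120.1537.

P = €120.2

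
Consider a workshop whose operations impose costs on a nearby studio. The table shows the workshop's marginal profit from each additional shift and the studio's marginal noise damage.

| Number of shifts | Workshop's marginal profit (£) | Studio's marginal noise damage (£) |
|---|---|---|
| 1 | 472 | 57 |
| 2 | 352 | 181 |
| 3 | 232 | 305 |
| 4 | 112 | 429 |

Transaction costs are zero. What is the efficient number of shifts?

2

Bargaining reaches the level where marginal profit last exceeds marginal noise damage.
That holds through level 2 (352 ≥ 181) but not at 3 (232 < 305).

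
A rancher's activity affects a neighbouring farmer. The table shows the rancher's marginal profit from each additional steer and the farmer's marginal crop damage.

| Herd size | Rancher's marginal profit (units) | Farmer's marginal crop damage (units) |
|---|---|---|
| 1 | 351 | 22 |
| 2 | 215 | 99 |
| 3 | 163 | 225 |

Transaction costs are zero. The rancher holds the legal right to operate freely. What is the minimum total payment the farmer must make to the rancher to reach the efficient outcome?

Left alone the rancher would choose level 3 (marginal profit stays positive).
Efficient level: k* = 2 (marginal profit ≥ marginal crop damage through 2).
The farmer must at least cover the rancher's forgone profit from cutting 3→2: 163 = 163.

163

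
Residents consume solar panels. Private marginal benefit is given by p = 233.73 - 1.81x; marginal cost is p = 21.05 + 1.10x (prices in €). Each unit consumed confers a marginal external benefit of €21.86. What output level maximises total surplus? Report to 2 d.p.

Social marginal benefit = demand + MEB = 255.59 - 1.81x.
Set SMB = MC: 255.59 - 1.81x = 21.05 + 1.10x → x* = 80.5979.

x* = 80.60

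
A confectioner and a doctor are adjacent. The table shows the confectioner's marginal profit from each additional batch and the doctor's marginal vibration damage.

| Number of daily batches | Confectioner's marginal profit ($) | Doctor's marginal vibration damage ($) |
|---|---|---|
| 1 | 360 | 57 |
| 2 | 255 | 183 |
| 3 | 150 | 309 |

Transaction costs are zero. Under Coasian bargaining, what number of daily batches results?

2

Bargaining reaches the level where marginal profit last exceeds marginal vibration damage.
That holds through level 2 (255 ≥ 183) but not at 3 (150 < 309).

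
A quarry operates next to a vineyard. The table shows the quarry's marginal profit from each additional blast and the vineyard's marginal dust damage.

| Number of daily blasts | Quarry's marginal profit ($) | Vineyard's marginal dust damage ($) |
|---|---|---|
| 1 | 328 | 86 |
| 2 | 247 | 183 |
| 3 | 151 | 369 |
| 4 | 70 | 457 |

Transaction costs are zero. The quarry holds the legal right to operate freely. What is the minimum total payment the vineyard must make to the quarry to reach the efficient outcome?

$221

Left alone the quarry would choose level 4 (marginal profit stays positive).
Efficient level: k* = 2 (marginal profit ≥ marginal dust damage through 2).
The vineyard must at least cover the quarry's forgone profit from cutting 4→2: 151 + 70 = 221.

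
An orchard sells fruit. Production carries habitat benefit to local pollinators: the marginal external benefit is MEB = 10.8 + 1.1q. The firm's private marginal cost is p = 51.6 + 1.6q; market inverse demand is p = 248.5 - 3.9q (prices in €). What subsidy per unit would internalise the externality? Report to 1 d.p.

Social marginal cost = private MC − MEB = 40.8 + 0.5q.
Set SMC = demand: 40.8 + 0.5q = 248.5 - 3.9q → q* = 47.2045.
The Pigouvian subsidy equals MEB at q*: 10.8 + 1.1×47.2045 = 62.7250.

subsidy = €62.7 per unit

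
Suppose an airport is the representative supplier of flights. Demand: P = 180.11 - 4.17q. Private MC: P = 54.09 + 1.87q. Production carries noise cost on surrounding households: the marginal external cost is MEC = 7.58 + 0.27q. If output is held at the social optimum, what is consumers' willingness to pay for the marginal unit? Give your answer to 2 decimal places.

Social marginal cost = private MC + MEC = 61.67 + 2.14q.
Set SMC = demand: 61.67 + 2.14q = 180.11 - 4.17q → q* = 18.7702.
Consumer price on the demand curve at q*: 180.11 − 4.17×18.7702 = 101.8383.

P = 101.84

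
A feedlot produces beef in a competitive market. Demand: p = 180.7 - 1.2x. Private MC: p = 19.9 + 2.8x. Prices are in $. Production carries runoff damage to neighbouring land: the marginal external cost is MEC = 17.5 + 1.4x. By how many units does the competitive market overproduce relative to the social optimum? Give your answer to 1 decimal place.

13.7 units

Market equilibrium (private): 19.9 + 2.8x = 180.7 - 1.2x → x_m = 40.2000.
Social marginal cost = private MC + MEC = 37.4 + 4.2x.
Set SMC = demand: 37.4 + 4.2x = 180.7 - 1.2x → x* = 26.5370.
Gap = |40.2000 − 26.5370| = 13.6630.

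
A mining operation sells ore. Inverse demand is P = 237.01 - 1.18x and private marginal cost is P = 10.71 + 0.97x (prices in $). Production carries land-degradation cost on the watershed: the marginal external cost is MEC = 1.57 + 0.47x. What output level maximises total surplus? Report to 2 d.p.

Social marginal cost = private MC + MEC = 12.28 + 1.44x.
Set SMC = demand: 12.28 + 1.44x = 237.01 - 1.18x → x* = 85.7748.

x* = 85.77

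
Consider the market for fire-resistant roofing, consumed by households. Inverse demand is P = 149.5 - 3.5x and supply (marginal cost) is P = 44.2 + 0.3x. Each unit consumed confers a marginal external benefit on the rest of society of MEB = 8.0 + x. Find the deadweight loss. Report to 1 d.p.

DWL = 227.7

Market equilibrium (private): 44.2 + 0.3x = 149.5 - 3.5x → x_m = 27.7105.
Social marginal benefit = demand + MEB = 157.5 - 2.5x.
Set SMB = MC: 157.5 - 2.5x = 44.2 + 0.3x → x* = 40.4643.
The loss is the area between SMB and MC from x* to x_m; with linear curves that's a triangle of height MEB(x_m).
DWL = ½ × 12.7538 × 35.7105 = 227.7223.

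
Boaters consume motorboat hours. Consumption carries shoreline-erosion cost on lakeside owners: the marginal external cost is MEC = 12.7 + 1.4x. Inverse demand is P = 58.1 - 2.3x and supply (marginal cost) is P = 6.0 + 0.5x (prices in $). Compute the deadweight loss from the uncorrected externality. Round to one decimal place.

Market equilibrium (private): 6.0 + 0.5x = 58.1 - 2.3x → x_m = 18.6071.
Social marginal benefit = demand − MEC = 45.4 - 3.7x.
Set SMB = MC: 45.4 - 3.7x = 6.0 + 0.5x → x* = 9.3810.
Height of the DWL triangle at x_m is MC(x_m) − SMB(x_m) = MEC(x_m) = 38.7500.
DWL = ½ × 9.2261 × 38.7500 = 178.7557.

DWL = $178.8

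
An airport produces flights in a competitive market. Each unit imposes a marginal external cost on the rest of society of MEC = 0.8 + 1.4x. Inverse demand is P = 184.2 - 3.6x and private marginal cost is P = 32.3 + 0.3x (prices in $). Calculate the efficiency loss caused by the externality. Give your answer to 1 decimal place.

Market equilibrium (private): 32.3 + 0.3x = 184.2 - 3.6x → x_m = 38.9487.
Social marginal cost = private MC + MEC = 33.1 + 1.7x.
Set SMC = demand: 33.1 + 1.7x = 184.2 - 3.6x → x* = 28.5094.
Height of the DWL triangle at x_m is SMC(x_m) − demand(x_m) = MEC(x_m) = 55.3282.
DWL = ½ × 10.4393 × 55.3282 = 288.7938.

DWL = $288.8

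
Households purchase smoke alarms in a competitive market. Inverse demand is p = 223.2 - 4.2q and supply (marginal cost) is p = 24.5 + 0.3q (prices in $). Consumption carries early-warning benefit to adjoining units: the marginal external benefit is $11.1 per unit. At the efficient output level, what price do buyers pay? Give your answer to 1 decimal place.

P = $27.4

Social marginal benefit = demand + MEB = 234.3 - 4.2q.
Set SMB = MC: 234.3 - 4.2q = 24.5 + 0.3q → q* = 46.6222.
Consumer price on the demand curve at q*: 223.2 − 4.2×46.6222 = 27.3868.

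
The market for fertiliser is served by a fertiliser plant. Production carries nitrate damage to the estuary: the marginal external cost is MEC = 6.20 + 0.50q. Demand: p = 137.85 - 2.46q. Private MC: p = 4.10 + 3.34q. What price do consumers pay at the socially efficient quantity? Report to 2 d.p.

P = 88.04

Social marginal cost = private MC + MEC = 10.30 + 3.84q.
Set SMC = demand: 10.30 + 3.84q = 137.85 - 2.46q → q* = 20.2460.
Consumer price on the demand curve at q*: 137.85 − 2.46×20.2460 = 88.0448.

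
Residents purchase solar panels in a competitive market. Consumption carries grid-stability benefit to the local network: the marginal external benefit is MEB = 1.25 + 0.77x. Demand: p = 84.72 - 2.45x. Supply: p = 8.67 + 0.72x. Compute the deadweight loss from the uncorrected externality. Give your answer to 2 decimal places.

DWL = 81.04

Market equilibrium (private): 8.67 + 0.72x = 84.72 - 2.45x → x_m = 23.9905.
Social marginal benefit = demand + MEB = 85.97 - 1.68x.
Set SMB = MC: 85.97 - 1.68x = 8.67 + 0.72x → x* = 32.2083.
Height of the DWL triangle at x_m is SMB(x_m) − MC(x_m) = MEB(x_m) = 19.7227.
DWL = ½ × 8.2178 × 19.7227 = 81.0386.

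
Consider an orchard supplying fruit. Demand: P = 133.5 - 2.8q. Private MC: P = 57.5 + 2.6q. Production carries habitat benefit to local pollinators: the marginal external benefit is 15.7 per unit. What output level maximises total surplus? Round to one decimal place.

q* = 17.0

Social marginal cost = private MC − MEB = 41.8 + 2.6q.
Set SMC = demand: 41.8 + 2.6q = 133.5 - 2.8q → q* = 16.9815.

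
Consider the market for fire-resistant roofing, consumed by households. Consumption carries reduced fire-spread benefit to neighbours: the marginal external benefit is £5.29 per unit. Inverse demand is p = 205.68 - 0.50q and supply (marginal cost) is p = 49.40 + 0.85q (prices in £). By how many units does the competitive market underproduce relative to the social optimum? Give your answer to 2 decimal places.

3.92 units

Market equilibrium (private): 49.40 + 0.85q = 205.68 - 0.50q → q_m = 115.7630.
Social marginal benefit = demand + MEB = 210.97 - 0.50q.
Set SMB = MC: 210.97 - 0.50q = 49.40 + 0.85q → q* = 119.6815.
Gap = |115.7630 − 119.6815| = 3.9185.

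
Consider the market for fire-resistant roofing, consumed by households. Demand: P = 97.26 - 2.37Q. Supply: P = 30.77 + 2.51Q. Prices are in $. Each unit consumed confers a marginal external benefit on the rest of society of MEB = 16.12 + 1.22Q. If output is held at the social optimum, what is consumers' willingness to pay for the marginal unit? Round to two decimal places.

P = $43.77

Social marginal benefit = demand + MEB = 113.38 - 1.15Q.
Set SMB = MC: 113.38 - 1.15Q = 30.77 + 2.51Q → Q* = 22.5710.
Consumer price on the demand curve at Q*: 97.26 − 2.37×22.5710 = 43.7667.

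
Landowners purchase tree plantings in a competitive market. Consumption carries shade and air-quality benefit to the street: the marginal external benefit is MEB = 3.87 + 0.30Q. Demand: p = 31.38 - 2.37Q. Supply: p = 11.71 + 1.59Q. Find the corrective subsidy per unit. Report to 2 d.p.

Social marginal benefit = demand + MEB = 35.25 - 2.07Q.
Set SMB = MC: 35.25 - 2.07Q = 11.71 + 1.59Q → Q* = 6.4317.
The Pigouvian subsidy equals MEB at Q*: 3.87 + 0.30×6.4317 = 5.7995.

subsidy = 5.80 per unit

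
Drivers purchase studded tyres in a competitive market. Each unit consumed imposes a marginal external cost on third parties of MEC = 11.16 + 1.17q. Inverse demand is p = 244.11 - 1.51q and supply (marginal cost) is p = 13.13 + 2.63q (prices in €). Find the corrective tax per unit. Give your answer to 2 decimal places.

Social marginal benefit = demand − MEC = 232.95 - 2.68q.
Set SMB = MC: 232.95 - 2.68q = 13.13 + 2.63q → q* = 41.3974.
The Pigouvian tax equals MEC at q*: 11.16 + 1.17×41.3974 = 59.5950.

tax = €59.59 per unit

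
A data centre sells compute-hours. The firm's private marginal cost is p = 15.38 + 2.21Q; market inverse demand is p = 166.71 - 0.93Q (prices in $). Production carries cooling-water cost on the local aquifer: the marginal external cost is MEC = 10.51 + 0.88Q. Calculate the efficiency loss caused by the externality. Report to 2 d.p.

DWL = $348.34

Market equilibrium (private): 15.38 + 2.21Q = 166.71 - 0.93Q → Q_m = 48.1943.
Social marginal cost = private MC + MEC = 25.89 + 3.09Q.
Set SMC = demand: 25.89 + 3.09Q = 166.71 - 0.93Q → Q* = 35.0299.
Height of the DWL triangle at Q_m is SMC(Q_m) − demand(Q_m) = MEC(Q_m) = 52.9210.
DWL = ½ × 13.1644 × 52.9210 = 348.3366.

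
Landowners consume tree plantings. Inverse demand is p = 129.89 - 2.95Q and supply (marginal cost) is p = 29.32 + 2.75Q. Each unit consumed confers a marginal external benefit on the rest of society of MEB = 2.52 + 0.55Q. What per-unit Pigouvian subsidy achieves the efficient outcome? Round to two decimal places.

Social marginal benefit = demand + MEB = 132.41 - 2.40Q.
Set SMB = MC: 132.41 - 2.40Q = 29.32 + 2.75Q → Q* = 20.0175.
The Pigouvian subsidy equals MEB at Q*: 2.52 + 0.55×20.0175 = 13.5296.

subsidy = 13.53 per unit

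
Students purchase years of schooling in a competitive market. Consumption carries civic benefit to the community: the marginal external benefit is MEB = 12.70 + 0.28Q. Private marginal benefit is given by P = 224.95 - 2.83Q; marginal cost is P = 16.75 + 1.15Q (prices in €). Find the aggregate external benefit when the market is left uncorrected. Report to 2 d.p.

€1047.47

Market equilibrium (private): 16.75 + 1.15Q = 224.95 - 2.83Q → Q_m = 52.3116.
Total external benefit = ∫₀^{Q_m} (12.70 + 0.28Q) dQ = 12.70×52.3116 + ½×0.28×52.3116² = 1047.4678.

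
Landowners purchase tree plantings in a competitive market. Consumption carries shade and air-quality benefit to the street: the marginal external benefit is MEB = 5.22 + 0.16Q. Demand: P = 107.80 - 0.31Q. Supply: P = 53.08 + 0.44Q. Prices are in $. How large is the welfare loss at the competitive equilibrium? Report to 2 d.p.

Market equilibrium (private): 53.08 + 0.44Q = 107.80 - 0.31Q → Q_m = 72.9600.
Social marginal benefit = demand + MEB = 113.02 - 0.15Q.
Set SMB = MC: 113.02 - 0.15Q = 53.08 + 0.44Q → Q* = 101.5932.
Height of the DWL triangle at Q_m is SMB(Q_m) − MC(Q_m) = MEB(Q_m) = 16.8936.
DWL = ½ × 28.6332 × 16.8936 = 241.8589.

DWL = $241.86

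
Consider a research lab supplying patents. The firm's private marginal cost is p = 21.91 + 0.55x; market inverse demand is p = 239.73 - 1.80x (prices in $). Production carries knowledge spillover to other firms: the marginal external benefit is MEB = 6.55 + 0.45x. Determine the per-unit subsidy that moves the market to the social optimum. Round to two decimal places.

subsidy = $59.69 per unit

Social marginal cost = private MC − MEB = 15.36 + 0.10x.
Set SMC = demand: 15.36 + 0.10x = 239.73 - 1.80x → x* = 118.0895.
The Pigouvian subsidy equals MEB at x*: 6.55 + 0.45×118.0895 = 59.6903.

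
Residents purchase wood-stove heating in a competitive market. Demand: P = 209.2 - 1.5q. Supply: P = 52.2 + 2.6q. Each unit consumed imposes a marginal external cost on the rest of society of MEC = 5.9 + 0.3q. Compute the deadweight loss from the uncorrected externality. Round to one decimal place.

Market equilibrium (private): 52.2 + 2.6q = 209.2 - 1.5q → q_m = 38.2927.
Social marginal benefit = demand − MEC = 203.3 - 1.8q.
Set SMB = MC: 203.3 - 1.8q = 52.2 + 2.6q → q* = 34.3409.
Height of the DWL triangle at q_m is MC(q_m) − SMB(q_m) = MEC(q_m) = 17.3878.
DWL = ½ × 3.9518 × 17.3878 = 34.3566.

DWL = 34.4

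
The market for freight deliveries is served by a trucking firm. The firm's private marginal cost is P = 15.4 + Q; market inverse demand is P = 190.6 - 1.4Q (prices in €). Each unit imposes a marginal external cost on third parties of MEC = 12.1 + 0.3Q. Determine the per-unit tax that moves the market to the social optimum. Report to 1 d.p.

Social marginal cost = private MC + MEC = 27.5 + 1.3Q.
Set SMC = demand: 27.5 + 1.3Q = 190.6 - 1.4Q → Q* = 60.4074.
The Pigouvian tax equals MEC at Q*: 12.1 + 0.3×60.4074 = 30.2222.

tax = €30.2 per unit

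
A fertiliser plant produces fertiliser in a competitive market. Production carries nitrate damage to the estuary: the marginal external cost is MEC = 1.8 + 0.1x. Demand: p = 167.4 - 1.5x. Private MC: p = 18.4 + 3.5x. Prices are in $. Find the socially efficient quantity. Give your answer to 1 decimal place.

Social marginal cost = private MC + MEC = 20.2 + 3.6x.
Set SMC = demand: 20.2 + 3.6x = 167.4 - 1.5x → x* = 28.8627.

x* = 28.9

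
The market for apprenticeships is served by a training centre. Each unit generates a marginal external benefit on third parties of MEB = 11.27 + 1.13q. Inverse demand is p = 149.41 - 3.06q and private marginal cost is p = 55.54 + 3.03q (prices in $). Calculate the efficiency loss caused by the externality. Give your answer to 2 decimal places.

Market equilibrium (private): 55.54 + 3.03q = 149.41 - 3.06q → q_m = 15.4138.
Social marginal cost = private MC − MEB = 44.27 + 1.90q.
Set SMC = demand: 44.27 + 1.90q = 149.41 - 3.06q → q* = 21.1976.
The welfare-loss triangle has base |q_m − q*| and height MEB(q_m) (the vertical gap between SMC and demand is zero at q* and MEB at q_m).
DWL = ½ × 5.7838 × 28.6876 = 82.9617.

DWL = $82.96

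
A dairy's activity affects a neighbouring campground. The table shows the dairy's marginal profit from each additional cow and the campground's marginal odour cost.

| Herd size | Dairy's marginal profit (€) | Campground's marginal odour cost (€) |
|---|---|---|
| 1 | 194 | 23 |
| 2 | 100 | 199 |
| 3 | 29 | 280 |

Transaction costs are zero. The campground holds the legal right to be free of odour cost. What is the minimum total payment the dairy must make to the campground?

Efficient level: marginal profit ≥ marginal odour cost through level 1, so k* = 1.
With the campground holding the right, the dairy must at least compensate total damage at k*: 23 = 23.

€23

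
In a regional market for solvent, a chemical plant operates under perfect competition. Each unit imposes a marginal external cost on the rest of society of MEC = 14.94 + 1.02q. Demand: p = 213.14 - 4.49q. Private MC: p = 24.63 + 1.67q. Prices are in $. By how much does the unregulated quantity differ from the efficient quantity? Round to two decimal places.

Market equilibrium (private): 24.63 + 1.67q = 213.14 - 4.49q → q_m = 30.6023.
Social marginal cost = private MC + MEC = 39.57 + 2.69q.
Set SMC = demand: 39.57 + 2.69q = 213.14 - 4.49q → q* = 24.1741.
Gap = |30.6023 − 24.1741| = 6.4282.

6.43 units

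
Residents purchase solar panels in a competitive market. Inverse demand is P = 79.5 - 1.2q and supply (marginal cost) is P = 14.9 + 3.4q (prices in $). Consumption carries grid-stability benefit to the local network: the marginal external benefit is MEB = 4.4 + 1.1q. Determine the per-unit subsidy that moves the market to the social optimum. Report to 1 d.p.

Social marginal benefit = demand + MEB = 83.9 - 0.1q.
Set SMB = MC: 83.9 - 0.1q = 14.9 + 3.4q → q* = 19.7143.
The Pigouvian subsidy equals MEB at q*: 4.4 + 1.1×19.7143 = 26.0857.

subsidy = $26.1 per unit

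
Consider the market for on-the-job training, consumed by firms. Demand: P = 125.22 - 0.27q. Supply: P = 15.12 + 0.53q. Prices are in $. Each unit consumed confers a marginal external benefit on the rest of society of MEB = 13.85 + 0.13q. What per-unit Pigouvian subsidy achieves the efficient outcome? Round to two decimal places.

subsidy = $37.90 per unit

Social marginal benefit = demand + MEB = 139.07 - 0.14q.
Set SMB = MC: 139.07 - 0.14q = 15.12 + 0.53q → q* = 185.0000.
The Pigouvian subsidy equals MEB at q*: 13.85 + 0.13×185.0000 = 37.9000.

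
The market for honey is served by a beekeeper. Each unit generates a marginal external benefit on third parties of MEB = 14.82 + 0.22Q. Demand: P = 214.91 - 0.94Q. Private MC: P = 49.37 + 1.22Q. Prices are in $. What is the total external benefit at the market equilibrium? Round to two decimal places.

Market equilibrium (private): 49.37 + 1.22Q = 214.91 - 0.94Q → Q_m = 76.6389.
Total external benefit = ∫₀^{Q_m} (14.82 + 0.22Q) dQ = 14.82×76.6389 + ½×0.22×76.6389² = 1781.8758.

$1781.88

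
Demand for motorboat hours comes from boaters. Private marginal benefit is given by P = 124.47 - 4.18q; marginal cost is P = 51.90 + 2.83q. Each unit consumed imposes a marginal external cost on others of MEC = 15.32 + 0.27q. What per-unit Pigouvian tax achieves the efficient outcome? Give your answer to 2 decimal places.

Social marginal benefit = demand − MEC = 109.15 - 4.45q.
Set SMB = MC: 109.15 - 4.45q = 51.90 + 2.83q → q* = 7.8640.
The Pigouvian tax equals MEC at q*: 15.32 + 0.27×7.8640 = 17.4433.

tax = 17.44 per unit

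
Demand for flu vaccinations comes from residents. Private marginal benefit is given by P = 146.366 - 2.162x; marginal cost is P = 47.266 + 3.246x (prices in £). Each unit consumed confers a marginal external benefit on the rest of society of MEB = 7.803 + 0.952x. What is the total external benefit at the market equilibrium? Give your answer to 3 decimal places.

Market equilibrium (private): 47.266 + 3.246x = 146.366 - 2.162x → x_m = 18.3247.
Total external benefit = ∫₀^{x_m} (7.803 + 0.952x) dx = 7.803×18.3247 + ½×0.952×18.3247² = 302.8259.

£302.826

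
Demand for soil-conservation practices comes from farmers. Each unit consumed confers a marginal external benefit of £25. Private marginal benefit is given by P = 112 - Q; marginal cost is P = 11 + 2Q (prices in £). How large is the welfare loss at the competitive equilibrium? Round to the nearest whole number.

Market equilibrium (private): 11 + 2Q = 112 - Q → Q_m = 33.6667.
Social marginal benefit = demand + MEB = 137 - Q.
Set SMB = MC: 137 - Q = 11 + 2Q → Q* = 42.0000.
Height of the DWL triangle at Q_m is SMB(Q_m) − MC(Q_m) = MEB(Q_m) = 25.0000.
DWL = ½ × 8.3333 × 25.0000 = 104.1663.

DWL = £104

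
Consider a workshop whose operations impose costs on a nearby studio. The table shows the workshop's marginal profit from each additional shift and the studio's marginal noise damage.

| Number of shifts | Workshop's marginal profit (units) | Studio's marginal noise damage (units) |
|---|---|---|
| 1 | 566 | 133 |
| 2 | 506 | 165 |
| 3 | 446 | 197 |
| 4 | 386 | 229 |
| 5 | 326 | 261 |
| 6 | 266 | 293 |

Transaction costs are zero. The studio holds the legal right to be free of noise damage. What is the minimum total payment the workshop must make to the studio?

Efficient level: marginal profit ≥ marginal noise damage through level 5, so k* = 5.
With the studio holding the right, the workshop must at least compensate total damage at k*: 133 + 165 + 197 + 229 + 261 = 985.

985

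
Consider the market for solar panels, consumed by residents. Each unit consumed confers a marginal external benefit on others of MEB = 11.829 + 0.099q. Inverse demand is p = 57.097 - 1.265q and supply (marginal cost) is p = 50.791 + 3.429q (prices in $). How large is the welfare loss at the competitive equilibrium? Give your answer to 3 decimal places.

DWL = $15.570

Market equilibrium (private): 50.791 + 3.429q = 57.097 - 1.265q → q_m = 1.3434.
Social marginal benefit = demand + MEB = 68.926 - 1.166q.
Set SMB = MC: 68.926 - 1.166q = 50.791 + 3.429q → q* = 3.9467.
The welfare-loss triangle has base |q_m − q*| and height MEB(q_m) (the vertical gap between SMB and MC is zero at q* and MEB at q_m).
DWL = ½ × 2.6033 × 11.9620 = 15.5703.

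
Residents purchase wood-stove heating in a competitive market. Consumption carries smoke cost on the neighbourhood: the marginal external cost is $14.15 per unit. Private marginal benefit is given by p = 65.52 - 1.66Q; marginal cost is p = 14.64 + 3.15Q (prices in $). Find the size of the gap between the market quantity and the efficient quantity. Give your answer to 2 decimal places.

2.94 units

Market equilibrium (private): 14.64 + 3.15Q = 65.52 - 1.66Q → Q_m = 10.5780.
Social marginal benefit = demand − MEC = 51.37 - 1.66Q.
Set SMB = MC: 51.37 - 1.66Q = 14.64 + 3.15Q → Q* = 7.6362.
Gap = |10.5780 − 7.6362| = 2.9418.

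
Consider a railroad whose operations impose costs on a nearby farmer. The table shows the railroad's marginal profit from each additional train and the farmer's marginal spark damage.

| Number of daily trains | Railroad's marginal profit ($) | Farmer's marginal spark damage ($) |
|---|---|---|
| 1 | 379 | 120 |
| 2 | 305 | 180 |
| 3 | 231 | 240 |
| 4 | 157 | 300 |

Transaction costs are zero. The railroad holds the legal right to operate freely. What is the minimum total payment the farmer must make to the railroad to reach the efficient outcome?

$388

Left alone the railroad would choose level 4 (marginal profit stays positive).
Efficient level: k* = 2 (marginal profit ≥ marginal spark damage through 2).
The farmer must at least cover the railroad's forgone profit from cutting 4→2: 231 + 157 = 388.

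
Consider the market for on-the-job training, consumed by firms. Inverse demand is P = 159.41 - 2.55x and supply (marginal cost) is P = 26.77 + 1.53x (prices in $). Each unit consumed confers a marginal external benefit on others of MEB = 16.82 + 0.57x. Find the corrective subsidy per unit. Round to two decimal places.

subsidy = $41.09 per unit

Social marginal benefit = demand + MEB = 176.23 - 1.98x.
Set SMB = MC: 176.23 - 1.98x = 26.77 + 1.53x → x* = 42.5812.
The Pigouvian subsidy equals MEB at x*: 16.82 + 0.57×42.5812 = 41.0913.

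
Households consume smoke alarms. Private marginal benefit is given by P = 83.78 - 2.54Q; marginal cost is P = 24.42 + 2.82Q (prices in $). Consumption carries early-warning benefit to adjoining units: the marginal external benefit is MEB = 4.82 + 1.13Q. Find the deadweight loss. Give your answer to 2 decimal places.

DWL = $35.52

Market equilibrium (private): 24.42 + 2.82Q = 83.78 - 2.54Q → Q_m = 11.0746.
Social marginal benefit = demand + MEB = 88.60 - 1.41Q.
Set SMB = MC: 88.60 - 1.41Q = 24.42 + 2.82Q → Q* = 15.1726.
The loss is the area between SMB and MC from Q* to Q_m; with linear curves that's a triangle of height MEB(Q_m).
DWL = ½ × 4.0980 × 17.3343 = 35.5180.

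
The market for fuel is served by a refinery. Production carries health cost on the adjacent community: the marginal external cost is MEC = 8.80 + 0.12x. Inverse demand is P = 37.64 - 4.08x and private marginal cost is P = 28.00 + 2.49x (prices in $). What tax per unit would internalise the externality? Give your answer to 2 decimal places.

tax = $8.82 per unit

Social marginal cost = private MC + MEC = 36.80 + 2.61x.
Set SMC = demand: 36.80 + 2.61x = 37.64 - 4.08x → x* = 0.1256.
The Pigouvian tax equals MEC at x*: 8.80 + 0.12×0.1256 = 8.8151.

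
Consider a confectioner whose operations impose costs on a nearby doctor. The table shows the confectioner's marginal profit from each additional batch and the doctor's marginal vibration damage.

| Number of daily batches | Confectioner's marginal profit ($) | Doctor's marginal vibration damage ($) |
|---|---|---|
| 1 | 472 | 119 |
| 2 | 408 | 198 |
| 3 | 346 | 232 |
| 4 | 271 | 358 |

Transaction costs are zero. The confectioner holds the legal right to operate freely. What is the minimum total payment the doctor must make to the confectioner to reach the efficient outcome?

$271

Left alone the confectioner would choose level 4 (marginal profit stays positive).
Efficient level: k* = 3 (marginal profit ≥ marginal vibration damage through 3).
The doctor must at least cover the confectioner's forgone profit from cutting 4→3: 271 = 271.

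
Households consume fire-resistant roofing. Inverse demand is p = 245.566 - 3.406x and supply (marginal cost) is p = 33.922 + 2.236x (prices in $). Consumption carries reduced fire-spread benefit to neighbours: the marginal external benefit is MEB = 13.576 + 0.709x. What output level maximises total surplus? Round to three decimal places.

Social marginal benefit = demand + MEB = 259.142 - 2.697x.
Set SMB = MC: 259.142 - 2.697x = 33.922 + 2.236x → x* = 45.6558.

x* = 45.656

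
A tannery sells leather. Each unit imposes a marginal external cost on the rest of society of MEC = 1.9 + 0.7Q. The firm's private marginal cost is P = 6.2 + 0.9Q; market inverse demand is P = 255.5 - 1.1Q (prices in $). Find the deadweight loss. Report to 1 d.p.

Market equilibrium (private): 6.2 + 0.9Q = 255.5 - 1.1Q → Q_m = 124.6500.
Social marginal cost = private MC + MEC = 8.1 + 1.6Q.
Set SMC = demand: 8.1 + 1.6Q = 255.5 - 1.1Q → Q* = 91.6296.
The welfare-loss triangle has base |Q_m − Q*| and height MEC(Q_m) (the vertical gap between SMC and demand is zero at Q* and MEC at Q_m).
DWL = ½ × 33.0204 × 89.1550 = 1471.9669.

DWL = $1472.0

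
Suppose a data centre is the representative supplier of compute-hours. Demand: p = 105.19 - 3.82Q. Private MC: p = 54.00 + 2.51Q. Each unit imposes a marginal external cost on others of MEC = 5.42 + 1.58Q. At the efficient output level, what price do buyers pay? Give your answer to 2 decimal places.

Social marginal cost = private MC + MEC = 59.42 + 4.09Q.
Set SMC = demand: 59.42 + 4.09Q = 105.19 - 3.82Q → Q* = 5.7863.
Consumer price on the demand curve at Q*: 105.19 − 3.82×5.7863 = 83.0863.

P = 83.09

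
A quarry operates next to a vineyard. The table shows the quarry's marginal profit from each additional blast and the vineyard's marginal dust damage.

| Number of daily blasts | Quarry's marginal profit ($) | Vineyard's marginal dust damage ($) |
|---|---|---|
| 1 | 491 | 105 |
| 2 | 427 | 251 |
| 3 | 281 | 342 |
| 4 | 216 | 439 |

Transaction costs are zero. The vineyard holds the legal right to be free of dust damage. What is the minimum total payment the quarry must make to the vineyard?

$356

Efficient level: marginal profit ≥ marginal dust damage through level 2, so k* = 2.
With the vineyard holding the right, the quarry must at least compensate total damage at k*: 105 + 251 = 356.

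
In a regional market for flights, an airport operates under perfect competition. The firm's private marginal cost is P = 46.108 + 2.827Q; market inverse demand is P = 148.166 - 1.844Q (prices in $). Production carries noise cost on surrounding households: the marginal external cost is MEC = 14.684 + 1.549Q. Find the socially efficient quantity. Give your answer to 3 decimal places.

Q* = 14.047

Social marginal cost = private MC + MEC = 60.792 + 4.376Q.
Set SMC = demand: 60.792 + 4.376Q = 148.166 - 1.844Q → Q* = 14.0473.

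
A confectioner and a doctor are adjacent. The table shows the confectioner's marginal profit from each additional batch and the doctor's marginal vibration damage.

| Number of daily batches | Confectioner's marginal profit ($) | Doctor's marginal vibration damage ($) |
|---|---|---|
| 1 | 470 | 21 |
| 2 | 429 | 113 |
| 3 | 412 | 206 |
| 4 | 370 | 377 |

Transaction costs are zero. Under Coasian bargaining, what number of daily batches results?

Bargaining reaches the level where marginal profit last exceeds marginal vibration damage.
That holds through level 3 (412 ≥ 206) but not at 4 (370 < 377).

3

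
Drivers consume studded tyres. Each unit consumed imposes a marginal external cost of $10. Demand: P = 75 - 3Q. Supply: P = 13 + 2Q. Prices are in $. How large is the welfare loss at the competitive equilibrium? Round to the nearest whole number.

Market equilibrium (private): 13 + 2Q = 75 - 3Q → Q_m = 12.4000.
Social marginal benefit = demand − MEC = 65 - 3Q.
Set SMB = MC: 65 - 3Q = 13 + 2Q → Q* = 10.4000.
The welfare-loss triangle has base |Q_m − Q*| and height MEC(Q_m) (the vertical gap between SMB and MC is zero at Q* and MEC at Q_m).
DWL = ½ × 2.0000 × 10.0000 = 10.0000.

DWL = $10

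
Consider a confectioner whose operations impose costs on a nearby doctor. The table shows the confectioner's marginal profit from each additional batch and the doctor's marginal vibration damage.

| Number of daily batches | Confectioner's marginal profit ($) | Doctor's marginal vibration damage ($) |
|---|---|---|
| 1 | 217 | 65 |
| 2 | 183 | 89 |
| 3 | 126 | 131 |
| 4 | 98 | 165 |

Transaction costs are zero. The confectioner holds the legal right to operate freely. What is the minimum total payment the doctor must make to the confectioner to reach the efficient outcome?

Left alone the confectioner would choose level 4 (marginal profit stays positive).
Efficient level: k* = 2 (marginal profit ≥ marginal vibration damage through 2).
The doctor must at least cover the confectioner's forgone profit from cutting 4→2: 126 + 98 = 224.

$224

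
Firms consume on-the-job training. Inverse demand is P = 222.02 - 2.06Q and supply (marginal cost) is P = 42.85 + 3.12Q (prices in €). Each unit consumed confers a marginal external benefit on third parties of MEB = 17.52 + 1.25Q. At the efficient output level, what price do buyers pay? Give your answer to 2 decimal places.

Social marginal benefit = demand + MEB = 239.54 - 0.81Q.
Set SMB = MC: 239.54 - 0.81Q = 42.85 + 3.12Q → Q* = 50.0483.
Consumer price on the demand curve at Q*: 222.02 − 2.06×50.0483 = 118.9205.

P = €118.92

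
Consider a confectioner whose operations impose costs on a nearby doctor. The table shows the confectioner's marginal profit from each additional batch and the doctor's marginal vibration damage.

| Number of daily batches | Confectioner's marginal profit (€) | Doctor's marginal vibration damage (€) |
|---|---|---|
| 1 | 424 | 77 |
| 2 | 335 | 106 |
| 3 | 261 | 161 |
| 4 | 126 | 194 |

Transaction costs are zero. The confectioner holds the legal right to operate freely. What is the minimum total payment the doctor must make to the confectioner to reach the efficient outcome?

€126

Left alone the confectioner would choose level 4 (marginal profit stays positive).
Efficient level: k* = 3 (marginal profit ≥ marginal vibration damage through 3).
The doctor must at least cover the confectioner's forgone profit from cutting 4→3: 126 = 126.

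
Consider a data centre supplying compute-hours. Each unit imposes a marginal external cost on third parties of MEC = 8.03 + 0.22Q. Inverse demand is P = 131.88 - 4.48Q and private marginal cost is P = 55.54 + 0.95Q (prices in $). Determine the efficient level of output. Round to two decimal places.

Q* = 12.09

Social marginal cost = private MC + MEC = 63.57 + 1.17Q.
Set SMC = demand: 63.57 + 1.17Q = 131.88 - 4.48Q → Q* = 12.0903.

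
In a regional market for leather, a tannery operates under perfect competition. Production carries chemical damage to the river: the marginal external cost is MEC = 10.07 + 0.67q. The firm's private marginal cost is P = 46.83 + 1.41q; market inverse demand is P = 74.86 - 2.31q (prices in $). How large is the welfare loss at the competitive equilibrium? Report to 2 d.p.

Market equilibrium (private): 46.83 + 1.41q = 74.86 - 2.31q → q_m = 7.5349.
Social marginal cost = private MC + MEC = 56.90 + 2.08q.
Set SMC = demand: 56.90 + 2.08q = 74.86 - 2.31q → q* = 4.0911.
Height of the DWL triangle at q_m is SMC(q_m) − demand(q_m) = MEC(q_m) = 15.1184.
DWL = ½ × 3.4438 × 15.1184 = 26.0324.

DWL = $26.03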